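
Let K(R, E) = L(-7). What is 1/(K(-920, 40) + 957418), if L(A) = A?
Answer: 1/957411 ≈ 1.0445e-6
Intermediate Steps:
K(R, E) = -7
1/(K(-920, 40) + 957418) = 1/(-7 + 957418) = 1/957411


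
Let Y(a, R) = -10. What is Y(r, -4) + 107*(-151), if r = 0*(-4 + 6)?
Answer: -16167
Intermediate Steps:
r = 0 (r = 0*2 = 0)
Y(r, -4) + 107*(-151) = -10 + 107*(-151) = -10 - 16157 = -16167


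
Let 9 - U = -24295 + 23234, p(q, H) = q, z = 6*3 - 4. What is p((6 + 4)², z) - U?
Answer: -970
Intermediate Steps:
z = 14 (z = 18 - 4 = 14)
U = 1070 (U = 9 - (-24295 + 23234) = 9 - 1*(-1061) = 9 + 1061 = 1070)
p((6 + 4)², z) - U = (6 + 4)² - 1*1070 = 10² - 1070 = 100 - 1070 = -970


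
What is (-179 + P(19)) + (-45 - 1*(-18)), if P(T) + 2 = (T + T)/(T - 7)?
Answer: -1229/6 ≈ -204.83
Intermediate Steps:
P(T) = -2 + 2*T/(-7 + T) (P(T) = -2 + (T + T)/(T - 7) = -2 + (2*T)/(-7 + T) = -2 + 2*T/(-7 + T))
(-179 + P(19)) + (-45 - 1*(-18)) = (-179 + 14/(-7 + 19)) + (-45 - 1*(-18)) = (-179 + 14/12) + (-45 + 18) = (-179 + 14*(1/12)) - 27 = (-179 + 7/6) - 27 = -1067/6 - 27 = -1229/6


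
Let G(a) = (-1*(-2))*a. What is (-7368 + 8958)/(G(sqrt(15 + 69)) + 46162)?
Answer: 18349395/532732477 - 1590*sqrt(21)/532732477 ≈ 0.034430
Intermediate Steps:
G(a) = 2*a
(-7368 + 8958)/(G(sqrt(15 + 69)) + 46162) = (-7368 + 8958)/(2*sqrt(15 + 69) + 46162) = 1590/(2*sqrt(84) + 46162) = 1590/(2*(2*sqrt(21)) + 46162) = 1590/(4*sqrt(21) + 46162) = 1590/(46162 + 4*sqrt(21))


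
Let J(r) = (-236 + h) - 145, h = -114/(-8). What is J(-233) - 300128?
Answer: -1201979/4 ≈ -3.0050e+5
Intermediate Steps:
h = 57/4 (h = -114*(-⅛) = 57/4 ≈ 14.250)
J(r) = -1467/4 (J(r) = (-236 + 57/4) - 145 = -887/4 - 145 = -1467/4)
J(-233) - 300128 = -1467/4 - 300128 = -1201979/4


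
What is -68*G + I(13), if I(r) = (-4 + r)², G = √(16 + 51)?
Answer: 81 - 68*√67 ≈ -475.60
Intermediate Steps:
G = √67 ≈ 8.1853
-68*G + I(13) = -68*√67 + (-4 + 13)² = -68*√67 + 9² = -68*√67 + 81 = 81 - 68*√67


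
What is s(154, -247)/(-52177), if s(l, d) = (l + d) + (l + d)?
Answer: 186/52177 ≈ 0.0035648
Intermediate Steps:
s(l, d) = 2*d + 2*l (s(l, d) = (d + l) + (d + l) = 2*d + 2*l)
s(154, -247)/(-52177) = (2*(-247) + 2*154)/(-52177) = (-494 + 308)*(-1/52177) = -186*(-1/52177) = 186/52177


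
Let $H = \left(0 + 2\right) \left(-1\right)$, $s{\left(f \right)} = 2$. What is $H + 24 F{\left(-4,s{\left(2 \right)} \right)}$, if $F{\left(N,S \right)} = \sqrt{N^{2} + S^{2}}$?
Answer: $-2 + 48 \sqrt{5} \approx 105.33$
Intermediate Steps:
$H = -2$ ($H = 2 \left(-1\right) = -2$)
$H + 24 F{\left(-4,s{\left(2 \right)} \right)} = -2 + 24 \sqrt{\left(-4\right)^{2} + 2^{2}} = -2 + 24 \sqrt{16 + 4} = -2 + 24 \sqrt{20} = -2 + 24 \cdot 2 \sqrt{5} = -2 + 48 \sqrt{5}$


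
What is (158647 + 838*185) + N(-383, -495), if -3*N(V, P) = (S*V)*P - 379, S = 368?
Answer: -68825870/3 ≈ -2.2942e+7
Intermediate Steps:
N(V, P) = 379/3 - 368*P*V/3 (N(V, P) = -((368*V)*P - 379)/3 = -(368*P*V - 379)/3 = -(-379 + 368*P*V)/3 = 379/3 - 368*P*V/3)
(158647 + 838*185) + N(-383, -495) = (158647 + 838*185) + (379/3 - 368/3*(-495)*(-383)) = (158647 + 155030) + (379/3 - 23255760) = 313677 - 69766901/3 = -68825870/3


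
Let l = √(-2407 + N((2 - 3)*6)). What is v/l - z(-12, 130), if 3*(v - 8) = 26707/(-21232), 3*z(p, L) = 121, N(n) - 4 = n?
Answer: -121/3 - 482861*I*√2409/153443664 ≈ -40.333 - 0.15445*I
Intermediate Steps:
N(n) = 4 + n
z(p, L) = 121/3 (z(p, L) = (⅓)*121 = 121/3)
l = I*√2409 (l = √(-2407 + (4 + (2 - 3)*6)) = √(-2407 + (4 - 1*6)) = √(-2407 + (4 - 6)) = √(-2407 - 2) = √(-2409) = I*√2409 ≈ 49.082*I)
v = 482861/63696 (v = 8 + (26707/(-21232))/3 = 8 + (26707*(-1/21232))/3 = 8 + (⅓)*(-26707/21232) = 8 - 26707/63696 = 482861/63696 ≈ 7.5807)
v/l - z(-12, 130) = 482861/(63696*((I*√2409))) - 1*121/3 = 482861*(-I*√2409/2409)/63696 - 121/3 = -482861*I*√2409/153443664 - 121/3 = -121/3 - 482861*I*√2409/153443664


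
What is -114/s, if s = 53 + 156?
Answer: -6/11 ≈ -0.54545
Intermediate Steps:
s = 209
-114/s = -114/209 = -114*1/209 = -6/11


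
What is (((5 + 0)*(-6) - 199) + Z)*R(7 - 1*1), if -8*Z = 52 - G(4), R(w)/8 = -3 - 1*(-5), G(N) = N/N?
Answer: -3766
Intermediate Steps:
G(N) = 1
R(w) = 16 (R(w) = 8*(-3 - 1*(-5)) = 8*(-3 + 5) = 8*2 = 16)
Z = -51/8 (Z = -(52 - 1*1)/8 = -(52 - 1)/8 = -1/8*51 = -51/8 ≈ -6.3750)
(((5 + 0)*(-6) - 199) + Z)*R(7 - 1*1) = (((5 + 0)*(-6) - 199) - 51/8)*16 = ((5*(-6) - 199) - 51/8)*16 = ((-30 - 199) - 51/8)*16 = (-229 - 51/8)*16 = -1883/8*16 = -3766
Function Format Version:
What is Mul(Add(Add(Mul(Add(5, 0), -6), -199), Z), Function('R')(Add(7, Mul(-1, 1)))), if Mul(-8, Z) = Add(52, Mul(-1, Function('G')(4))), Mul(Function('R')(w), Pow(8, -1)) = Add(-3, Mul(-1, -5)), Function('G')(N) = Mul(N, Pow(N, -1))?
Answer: -3766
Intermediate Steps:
Function('G')(N) = 1
Function('R')(w) = 16 (Function('R')(w) = Mul(8, Add(-3, Mul(-1, -5))) = Mul(8, Add(-3, 5)) = Mul(8, 2) = 16)
Z = Rational(-51, 8) (Z = Mul(Rational(-1, 8), Add(52, Mul(-1, 1))) = Mul(Rational(-1, 8), Add(52, -1)) = Mul(Rational(-1, 8), 51) = Rational(-51, 8) ≈ -6.3750)
Mul(Add(Add(Mul(Add(5, 0), -6), -199), Z), Function('R')(Add(7, Mul(-1, 1)))) = Mul(Add(Add(Mul(Add(5, 0), -6), -199), Rational(-51, 8)), 16) = Mul(Add(Add(Mul(5, -6), -199), Rational(-51, 8)), 16) = Mul(Add(Add(-30, -199), Rational(-51, 8)), 16) = Mul(Add(-229, Rational(-51, 8)), 16) = Mul(Rational(-1883, 8), 16) = -3766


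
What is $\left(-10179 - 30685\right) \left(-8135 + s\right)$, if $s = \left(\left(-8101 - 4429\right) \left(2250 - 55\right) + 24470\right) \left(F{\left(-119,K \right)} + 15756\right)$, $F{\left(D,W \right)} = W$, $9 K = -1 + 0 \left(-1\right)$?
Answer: $\frac{159230159521690720}{9} \approx 1.7692 \cdot 10^{16}$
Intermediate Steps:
$K = - \frac{1}{9}$ ($K = \frac{-1 + 0 \left(-1\right)}{9} = \frac{-1 + 0}{9} = \frac{1}{9} \left(-1\right) = - \frac{1}{9} \approx -0.11111$)
$s = - \frac{3896587620640}{9}$ ($s = \left(\left(-8101 - 4429\right) \left(2250 - 55\right) + 24470\right) \left(- \frac{1}{9} + 15756\right) = \left(\left(-12530\right) 2195 + 24470\right) \frac{141803}{9} = \left(-27503350 + 24470\right) \frac{141803}{9} = \left(-27478880\right) \frac{141803}{9} = - \frac{3896587620640}{9} \approx -4.3295 \cdot 10^{11}$)
$\left(-10179 - 30685\right) \left(-8135 + s\right) = \left(-10179 - 30685\right) \left(-8135 - \frac{3896587620640}{9}\right) = \left(-40864\right) \left(- \frac{3896587693855}{9}\right) = \frac{159230159521690720}{9}$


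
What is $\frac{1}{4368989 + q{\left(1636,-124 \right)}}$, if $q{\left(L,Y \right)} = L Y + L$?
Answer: $\frac{1}{4167761} \approx 2.3994 \cdot 10^{-7}$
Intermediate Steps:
$q{\left(L,Y \right)} = L + L Y$
$\frac{1}{4368989 + q{\left(1636,-124 \right)}} = \frac{1}{4368989 + 1636 \left(1 - 124\right)} = \frac{1}{4368989 + 1636 \left(-123\right)} = \frac{1}{4368989 - 201228} = \frac{1}{4167761}$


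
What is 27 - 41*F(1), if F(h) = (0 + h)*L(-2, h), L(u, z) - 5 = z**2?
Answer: -219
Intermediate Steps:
L(u, z) = 5 + z**2
F(h) = h*(5 + h**2) (F(h) = (0 + h)*(5 + h**2) = h*(5 + h**2))
27 - 41*F(1) = 27 - 41*(5 + 1**2) = 27 - 41*(5 + 1) = 27 - 41*6 = 27 - 246 = -219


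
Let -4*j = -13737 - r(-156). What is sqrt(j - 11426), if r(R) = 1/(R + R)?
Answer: 7*I*sqrt(15876510)/312 ≈ 89.397*I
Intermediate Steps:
r(R) = 1/(2*R)
j = 4285943/1248 (j = -(-13737 - 1/(2*(-156)))/4 = -(-13737 - (-1)/(2*156))/4 = -(-13737 - 1*(-1/312))/4 = -(-13737 + 1/312)/4 = -1/4*(-4285943/312) = 4285943/1248 ≈ 3434.3)
sqrt(j - 11426) = sqrt(4285943/1248 - 11426) = sqrt(-9973705/1248) = 7*I*sqrt(15876510)/312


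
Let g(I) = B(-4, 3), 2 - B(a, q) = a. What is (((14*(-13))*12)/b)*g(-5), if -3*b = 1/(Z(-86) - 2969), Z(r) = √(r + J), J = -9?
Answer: -116717328 + 39312*I*√95 ≈ -1.1672e+8 + 3.8317e+5*I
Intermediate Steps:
B(a, q) = 2 - a
Z(r) = √(-9 + r) (Z(r) = √(r - 9) = √(-9 + r))
g(I) = 6 (g(I) = 2 - 1*(-4) = 2 + 4 = 6)
b = -1/(3*(-2969 + I*√95)) (b = -1/(3*(√(-9 - 86) - 2969)) = -1/(3*(√(-95) - 2969)) = -1/(3*(I*√95 - 2969)) = -1/(3*(-2969 + I*√95)) ≈ 0.00011227 + 3.6857e-7*I)
(((14*(-13))*12)/b)*g(-5) = (((14*(-13))*12)/(2969/26445168 + I*√95/26445168))*6 = ((-182*12)/(2969/26445168 + I*√95/26445168))*6 = -2184/(2969/26445168 + I*√95/26445168)*6 = -13104/(2969/26445168 + I*√95/26445168)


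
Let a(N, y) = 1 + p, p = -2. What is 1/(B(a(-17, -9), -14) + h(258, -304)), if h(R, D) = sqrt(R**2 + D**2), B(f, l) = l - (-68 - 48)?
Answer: -51/74288 + sqrt(39745)/74288 ≈ 0.0019971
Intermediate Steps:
a(N, y) = -1 (a(N, y) = 1 - 2 = -1)
B(f, l) = 116 + l (B(f, l) = l - 1*(-116) = l + 116 = 116 + l)
h(R, D) = sqrt(D**2 + R**2)
1/(B(a(-17, -9), -14) + h(258, -304)) = 1/((116 - 14) + sqrt((-304)**2 + 258**2)) = 1/(102 + sqrt(92416 + 66564)) = 1/(102 + sqrt(158980)) = 1/(102 + 2*sqrt(39745))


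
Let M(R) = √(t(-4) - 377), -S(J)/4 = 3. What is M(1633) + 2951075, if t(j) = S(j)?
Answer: 2951075 + I*√389 ≈ 2.9511e+6 + 19.723*I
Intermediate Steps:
S(J) = -12 (S(J) = -4*3 = -12)
t(j) = -12
M(R) = I*√389 (M(R) = √(-12 - 377) = √(-389) = I*√389)
M(1633) + 2951075 = I*√389 + 2951075 = 2951075 + I*√389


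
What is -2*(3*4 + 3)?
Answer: -30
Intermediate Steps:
-2*(3*4 + 3) = -2*(12 + 3) = -2*15 = -30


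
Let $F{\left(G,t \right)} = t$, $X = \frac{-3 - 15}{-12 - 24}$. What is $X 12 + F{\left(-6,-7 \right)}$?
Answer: $-1$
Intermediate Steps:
$X = \frac{1}{2}$ ($X = - \frac{18}{-36} = \left(-18\right) \left(- \frac{1}{36}\right) = \frac{1}{2} \approx 0.5$)
$X 12 + F{\left(-6,-7 \right)} = \frac{1}{2} \cdot 12 - 7 = 6 - 7 = -1$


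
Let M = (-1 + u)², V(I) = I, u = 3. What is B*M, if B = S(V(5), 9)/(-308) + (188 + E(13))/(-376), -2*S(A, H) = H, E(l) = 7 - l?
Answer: -13591/7238 ≈ -1.8777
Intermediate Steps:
S(A, H) = -H/2
B = -13591/28952 (B = -½*9/(-308) + (188 + (7 - 1*13))/(-376) = -9/2*(-1/308) + (188 + (7 - 13))*(-1/376) = 9/616 + (188 - 6)*(-1/376) = 9/616 + 182*(-1/376) = 9/616 - 91/188 = -13591/28952 ≈ -0.46943)
M = 4 (M = (-1 + 3)² = 2² = 4)
B*M = -13591/28952*4 = -13591/7238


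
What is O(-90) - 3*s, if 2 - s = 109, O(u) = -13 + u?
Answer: 218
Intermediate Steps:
s = -107 (s = 2 - 1*109 = 2 - 109 = -107)
O(-90) - 3*s = (-13 - 90) - 3*(-107) = -103 - 1*(-321) = -103 + 321 = 218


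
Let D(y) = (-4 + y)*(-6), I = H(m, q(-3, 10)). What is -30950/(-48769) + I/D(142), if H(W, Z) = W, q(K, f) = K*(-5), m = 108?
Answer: 565543/1121687 ≈ 0.50419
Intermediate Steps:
q(K, f) = -5*K
I = 108
D(y) = 24 - 6*y
-30950/(-48769) + I/D(142) = -30950/(-48769) + 108/(24 - 6*142) = -30950*(-1/48769) + 108/(24 - 852) = 30950/48769 + 108/(-828) = 30950/48769 + 108*(-1/828) = 30950/48769 - 3/23 = 565543/1121687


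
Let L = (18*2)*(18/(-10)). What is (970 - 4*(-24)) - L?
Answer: 5654/5 ≈ 1130.8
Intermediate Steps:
L = -324/5 (L = 36*(18*(-⅒)) = 36*(-9/5) = -324/5 ≈ -64.800)
(970 - 4*(-24)) - L = (970 - 4*(-24)) - 1*(-324/5) = (970 + 96) + 324/5 = 1066 + 324/5 = 5654/5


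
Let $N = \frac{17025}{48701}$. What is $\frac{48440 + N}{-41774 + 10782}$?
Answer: $- \frac{2359093465}{1509341392} \approx -1.563$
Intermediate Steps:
$N = \frac{17025}{48701}$ ($N = 17025 \cdot \frac{1}{48701} = \frac{17025}{48701} \approx 0.34958$)
$\frac{48440 + N}{-41774 + 10782} = \frac{48440 + \frac{17025}{48701}}{-41774 + 10782} = \frac{2359093465}{48701 \left(-30992\right)} = \frac{2359093465}{48701} \left(- \frac{1}{30992}\right) = - \frac{2359093465}{1509341392}$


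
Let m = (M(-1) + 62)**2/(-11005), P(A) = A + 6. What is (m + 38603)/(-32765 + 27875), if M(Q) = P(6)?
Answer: -424820539/53814450 ≈ -7.8942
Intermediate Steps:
P(A) = 6 + A
M(Q) = 12 (M(Q) = 6 + 6 = 12)
m = -5476/11005 (m = (12 + 62)**2/(-11005) = 74**2*(-1/11005) = 5476*(-1/11005) = -5476/11005 ≈ -0.49759)
(m + 38603)/(-32765 + 27875) = (-5476/11005 + 38603)/(-32765 + 27875) = (424820539/11005)/(-4890) = (424820539/11005)*(-1/4890) = -424820539/53814450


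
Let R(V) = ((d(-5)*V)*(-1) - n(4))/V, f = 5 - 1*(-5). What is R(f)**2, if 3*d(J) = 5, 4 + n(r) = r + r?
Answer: 961/225 ≈ 4.2711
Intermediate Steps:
n(r) = -4 + 2*r (n(r) = -4 + (r + r) = -4 + 2*r)
d(J) = 5/3 (d(J) = (1/3)*5 = 5/3)
f = 10 (f = 5 + 5 = 10)
R(V) = (-4 - 5*V/3)/V (R(V) = ((5*V/3)*(-1) - (-4 + 2*4))/V = (-5*V/3 - (-4 + 8))/V = (-5*V/3 - 1*4)/V = (-5*V/3 - 4)/V = (-4 - 5*V/3)/V)
R(f)**2 = (-5/3 - 4/10)**2 = (-5/3 - 4*1/10)**2 = (-5/3 - 2/5)**2 = (-31/15)**2 = 961/225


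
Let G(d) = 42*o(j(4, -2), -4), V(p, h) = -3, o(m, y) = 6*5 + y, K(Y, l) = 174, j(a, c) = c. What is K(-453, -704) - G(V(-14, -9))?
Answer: -918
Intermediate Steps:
o(m, y) = 30 + y
G(d) = 1092 (G(d) = 42*(30 - 4) = 42*26 = 1092)
K(-453, -704) - G(V(-14, -9)) = 174 - 1*1092 = 174 - 1092 = -918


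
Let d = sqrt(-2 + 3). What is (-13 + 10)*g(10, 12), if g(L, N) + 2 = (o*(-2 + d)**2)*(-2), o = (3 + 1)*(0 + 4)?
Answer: 102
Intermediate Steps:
o = 16 (o = 4*4 = 16)
d = 1 (d = sqrt(1) = 1)
g(L, N) = -34 (g(L, N) = -2 + (16*(-2 + 1)**2)*(-2) = -2 + (16*(-1)**2)*(-2) = -2 + (16*1)*(-2) = -2 + 16*(-2) = -2 - 32 = -34)
(-13 + 10)*g(10, 12) = (-13 + 10)*(-34) = -3*(-34) = 102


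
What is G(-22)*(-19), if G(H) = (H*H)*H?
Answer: 202312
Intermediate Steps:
G(H) = H**3 (G(H) = H**2*H = H**3)
G(-22)*(-19) = (-22)**3*(-19) = -10648*(-19) = 202312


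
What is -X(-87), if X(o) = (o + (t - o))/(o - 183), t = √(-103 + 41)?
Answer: I*√62/270 ≈ 0.029163*I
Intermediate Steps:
t = I*√62 (t = √(-62) = I*√62 ≈ 7.874*I)
X(o) = I*√62/(-183 + o) (X(o) = (o + (I*√62 - o))/(o - 183) = (o + (-o + I*√62))/(-183 + o) = (I*√62)/(-183 + o) = I*√62/(-183 + o))
-X(-87) = -I*√62/(-183 - 87) = -I*√62/(-270) = -I*√62*(-1)/270 = -(-1)*I*√62/270 = I*√62/270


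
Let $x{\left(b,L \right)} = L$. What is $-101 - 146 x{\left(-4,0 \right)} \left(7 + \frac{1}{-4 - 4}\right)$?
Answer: $-101$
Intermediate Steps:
$-101 - 146 x{\left(-4,0 \right)} \left(7 + \frac{1}{-4 - 4}\right) = -101 - 146 \cdot 0 \left(7 + \frac{1}{-4 - 4}\right) = -101 - 146 \cdot 0 \left(7 + \frac{1}{-8}\right) = -101 - 146 \cdot 0 \left(7 - \frac{1}{8}\right) = -101 - 146 \cdot 0 \cdot \frac{55}{8} = -101 - 0 = -101 + 0 = -101$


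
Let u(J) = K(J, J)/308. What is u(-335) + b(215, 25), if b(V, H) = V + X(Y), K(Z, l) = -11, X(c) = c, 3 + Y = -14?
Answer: 5543/28 ≈ 197.96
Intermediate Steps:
Y = -17 (Y = -3 - 14 = -17)
b(V, H) = -17 + V (b(V, H) = V - 17 = -17 + V)
u(J) = -1/28 (u(J) = -11/308 = -11*1/308 = -1/28)
u(-335) + b(215, 25) = -1/28 + (-17 + 215) = -1/28 + 198 = 5543/28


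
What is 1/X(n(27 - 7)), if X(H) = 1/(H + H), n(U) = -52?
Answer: -104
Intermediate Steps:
X(H) = 1/(2*H)
1/X(n(27 - 7)) = 1/((1/2)/(-52)) = 1/((1/2)*(-1/52)) = 1/(-1/104) = -104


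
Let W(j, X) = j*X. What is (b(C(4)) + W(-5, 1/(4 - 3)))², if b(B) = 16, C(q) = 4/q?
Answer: 121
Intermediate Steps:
W(j, X) = X*j
(b(C(4)) + W(-5, 1/(4 - 3)))² = (16 - 5/(4 - 3))² = (16 - 5/1)² = (16 + 1*(-5))² = (16 - 5)² = 11² = 121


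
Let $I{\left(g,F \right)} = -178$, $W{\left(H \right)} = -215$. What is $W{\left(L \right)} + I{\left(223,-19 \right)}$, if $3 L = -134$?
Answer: $-393$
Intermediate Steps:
$L = - \frac{134}{3}$ ($L = \frac{1}{3} \left(-134\right) = - \frac{134}{3} \approx -44.667$)
$W{\left(L \right)} + I{\left(223,-19 \right)} = -215 - 178 = -393$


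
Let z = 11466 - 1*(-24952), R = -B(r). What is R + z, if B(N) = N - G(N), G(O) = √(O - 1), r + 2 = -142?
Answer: 36562 + I*√145 ≈ 36562.0 + 12.042*I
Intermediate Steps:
r = -144 (r = -2 - 142 = -144)
G(O) = √(-1 + O)
B(N) = N - √(-1 + N)
R = 144 + I*√145 (R = -(-144 - √(-1 - 144)) = -(-144 - √(-145)) = -(-144 - I*√145) = 144 + I*√145 ≈ 144.0 + 12.042*I)
z = 36418 (z = 11466 + 24952 = 36418)
R + z = (144 + I*√145) + 36418 = 36562 + I*√145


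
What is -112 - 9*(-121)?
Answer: 977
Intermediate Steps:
-112 - 9*(-121) = -112 + 1089 = 977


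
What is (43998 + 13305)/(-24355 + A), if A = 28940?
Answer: 57303/4585 ≈ 12.498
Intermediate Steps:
(43998 + 13305)/(-24355 + A) = (43998 + 13305)/(-24355 + 28940) = 57303/4585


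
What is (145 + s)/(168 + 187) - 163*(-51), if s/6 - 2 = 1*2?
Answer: 2951284/355 ≈ 8313.5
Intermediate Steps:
s = 24 (s = 12 + 6*(1*2) = 12 + 6*2 = 12 + 12 = 24)
(145 + s)/(168 + 187) - 163*(-51) = (145 + 24)/(168 + 187) - 163*(-51) = 169/355 + 8313 = 2951284/355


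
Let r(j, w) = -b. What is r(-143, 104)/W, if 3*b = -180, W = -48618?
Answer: -10/8103 ≈ -0.0012341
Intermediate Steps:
b = -60 (b = (⅓)*(-180) = -60)
r(j, w) = 60 (r(j, w) = -1*(-60) = 60)
r(-143, 104)/W = 60/(-48618) = 60*(-1/48618) = -10/8103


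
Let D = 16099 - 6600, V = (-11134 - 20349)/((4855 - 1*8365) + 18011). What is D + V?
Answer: 137713516/14501 ≈ 9496.8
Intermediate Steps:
V = -31483/14501 (V = -31483/((4855 - 8365) + 18011) = -31483/(-3510 + 18011) = -31483/14501 ≈ -2.1711)
D = 9499
D + V = 9499 - 31483/14501 = 137713516/14501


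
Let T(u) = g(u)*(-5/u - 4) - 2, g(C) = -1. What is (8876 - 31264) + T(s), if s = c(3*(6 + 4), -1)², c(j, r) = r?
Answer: -22381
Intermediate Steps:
s = 1 (s = (-1)² = 1)
T(u) = 2 + 5/u (T(u) = -(-5/u - 4) - 2 = -(-4 - 5/u) - 2 = (4 + 5/u) - 2 = 2 + 5/u)
(8876 - 31264) + T(s) = (8876 - 31264) + (2 + 5/1) = -22388 + (2 + 5*1) = -22388 + (2 + 5) = -22388 + 7 = -22381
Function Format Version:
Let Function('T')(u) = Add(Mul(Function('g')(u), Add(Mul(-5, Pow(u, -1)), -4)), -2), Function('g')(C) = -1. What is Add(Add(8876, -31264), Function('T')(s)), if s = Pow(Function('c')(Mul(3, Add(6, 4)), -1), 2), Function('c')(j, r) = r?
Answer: -22381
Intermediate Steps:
s = 1 (s = Pow(-1, 2) = 1)
Function('T')(u) = Add(2, Mul(5, Pow(u, -1))) (Function('T')(u) = Add(Mul(-1, Add(Mul(-5, Pow(u, -1)), -4)), -2) = Add(Mul(-1, Add(-4, Mul(-5, Pow(u, -1)))), -2) = Add(Add(4, Mul(5, Pow(u, -1))), -2) = Add(2, Mul(5, Pow(u, -1))))
Add(Add(8876, -31264), Function('T')(s)) = Add(Add(8876, -31264), Add(2, Mul(5, Pow(1, -1)))) = Add(-22388, Add(2, Mul(5, 1))) = Add(-22388, Add(2, 5)) = Add(-22388, 7) = -22381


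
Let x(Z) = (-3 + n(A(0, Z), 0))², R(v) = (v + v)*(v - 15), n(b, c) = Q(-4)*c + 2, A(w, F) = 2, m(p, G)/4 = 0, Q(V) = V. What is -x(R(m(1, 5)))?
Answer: -1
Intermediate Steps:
m(p, G) = 0 (m(p, G) = 4*0 = 0)
n(b, c) = 2 - 4*c (n(b, c) = -4*c + 2 = 2 - 4*c)
R(v) = 2*v*(-15 + v) (R(v) = (2*v)*(-15 + v) = 2*v*(-15 + v))
x(Z) = 1 (x(Z) = (-3 + (2 - 4*0))² = (-3 + (2 + 0))² = (-3 + 2)² = (-1)² = 1)
-x(R(m(1, 5))) = -1*1 = -1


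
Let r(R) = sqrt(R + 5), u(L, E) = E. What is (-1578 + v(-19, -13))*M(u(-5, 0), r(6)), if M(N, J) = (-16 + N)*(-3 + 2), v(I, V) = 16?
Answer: -24992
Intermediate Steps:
r(R) = sqrt(5 + R)
M(N, J) = 16 - N (M(N, J) = (-16 + N)*(-1) = 16 - N)
(-1578 + v(-19, -13))*M(u(-5, 0), r(6)) = (-1578 + 16)*(16 - 1*0) = -1562*(16 + 0) = -1562*16 = -24992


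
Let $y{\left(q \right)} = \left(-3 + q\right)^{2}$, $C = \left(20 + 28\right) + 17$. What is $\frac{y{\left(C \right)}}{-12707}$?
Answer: $- \frac{3844}{12707} \approx -0.30251$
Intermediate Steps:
$C = 65$ ($C = 48 + 17 = 65$)
$\frac{y{\left(C \right)}}{-12707} = \frac{\left(-3 + 65\right)^{2}}{-12707} = 62^{2} \left(- \frac{1}{12707}\right) = 3844 \left(- \frac{1}{12707}\right) = - \frac{3844}{12707}$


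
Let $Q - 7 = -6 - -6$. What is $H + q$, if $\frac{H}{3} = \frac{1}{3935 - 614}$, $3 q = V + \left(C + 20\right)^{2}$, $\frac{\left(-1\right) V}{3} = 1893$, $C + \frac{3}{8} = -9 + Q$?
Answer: $- \frac{126779111}{70848} \approx -1789.5$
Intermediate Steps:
$Q = 7$ ($Q = 7 - 0 = 7 + \left(-6 + 6\right) = 7 + 0 = 7$)
$C = - \frac{19}{8}$ ($C = - \frac{3}{8} + \left(-9 + 7\right) = - \frac{3}{8} - 2 = - \frac{19}{8} \approx -2.375$)
$V = -5679$ ($V = \left(-3\right) 1893 = -5679$)
$q = - \frac{114525}{64}$ ($q = \frac{-5679 + \left(- \frac{19}{8} + 20\right)^{2}}{3} = \frac{-5679 + \left(\frac{141}{8}\right)^{2}}{3} = \frac{-5679 + \frac{19881}{64}}{3} = \frac{1}{3} \left(- \frac{343575}{64}\right) = - \frac{114525}{64} \approx -1789.5$)
$H = \frac{1}{1107}$ ($H = \frac{3}{3935 - 614} = \frac{3}{3321} = 3 \cdot \frac{1}{3321} = \frac{1}{1107} \approx 0.00090334$)
$H + q = \frac{1}{1107} - \frac{114525}{64} = - \frac{126779111}{70848}$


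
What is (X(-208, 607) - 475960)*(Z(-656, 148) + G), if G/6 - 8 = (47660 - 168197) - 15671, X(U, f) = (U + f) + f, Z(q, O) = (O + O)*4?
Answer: 387570063264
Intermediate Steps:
Z(q, O) = 8*O (Z(q, O) = (2*O)*4 = 8*O)
X(U, f) = U + 2*f
G = -817200 (G = 48 + 6*((47660 - 168197) - 15671) = 48 + 6*(-120537 - 15671) = 48 + 6*(-136208) = 48 - 817248 = -817200)
(X(-208, 607) - 475960)*(Z(-656, 148) + G) = ((-208 + 2*607) - 475960)*(8*148 - 817200) = ((-208 + 1214) - 475960)*(1184 - 817200) = (1006 - 475960)*(-816016) = -474954*(-816016) = 387570063264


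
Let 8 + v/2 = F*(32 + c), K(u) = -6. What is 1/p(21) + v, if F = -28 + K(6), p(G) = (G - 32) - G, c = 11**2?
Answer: -333441/32 ≈ -10420.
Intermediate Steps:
c = 121
p(G) = -32 (p(G) = (-32 + G) - G = -32)
F = -34 (F = -28 - 6 = -34)
v = -10420 (v = -16 + 2*(-34*(32 + 121)) = -16 + 2*(-34*153) = -16 + 2*(-5202) = -16 - 10404 = -10420)
1/p(21) + v = 1/(-32) - 10420 = -1/32 - 10420 = -333441/32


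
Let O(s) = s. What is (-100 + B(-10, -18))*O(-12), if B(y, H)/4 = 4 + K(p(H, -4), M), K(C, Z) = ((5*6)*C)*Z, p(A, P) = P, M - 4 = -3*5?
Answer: -62352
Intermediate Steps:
M = -11 (M = 4 - 3*5 = 4 - 15 = -11)
K(C, Z) = 30*C*Z (K(C, Z) = (30*C)*Z = 30*C*Z)
B(y, H) = 5296 (B(y, H) = 4*(4 + 30*(-4)*(-11)) = 4*(4 + 1320) = 4*1324 = 5296)
(-100 + B(-10, -18))*O(-12) = (-100 + 5296)*(-12) = 5196*(-12) = -62352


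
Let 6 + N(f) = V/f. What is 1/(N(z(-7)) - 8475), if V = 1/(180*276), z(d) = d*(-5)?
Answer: -1738800/14746762799 ≈ -0.00011791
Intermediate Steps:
z(d) = -5*d
V = 1/49680 (V = (1/180)*(1/276) = 1/49680 ≈ 2.0129e-5)
N(f) = -6 + 1/(49680*f)
1/(N(z(-7)) - 8475) = 1/((-6 + 1/(49680*((-5*(-7))))) - 8475) = 1/((-6 + (1/49680)/35) - 8475) = 1/((-6 + (1/49680)*(1/35)) - 8475) = 1/((-6 + 1/1738800) - 8475) = 1/(-10432799/1738800 - 8475) = 1/(-14746762799/1738800) = -1738800/14746762799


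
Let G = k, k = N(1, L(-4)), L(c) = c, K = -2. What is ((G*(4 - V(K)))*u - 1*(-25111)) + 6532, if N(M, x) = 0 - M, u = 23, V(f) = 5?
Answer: 31666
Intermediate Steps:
N(M, x) = -M
k = -1 (k = -1*1 = -1)
G = -1
((G*(4 - V(K)))*u - 1*(-25111)) + 6532 = (-(4 - 1*5)*23 - 1*(-25111)) + 6532 = (-(4 - 5)*23 + 25111) + 6532 = (-1*(-1)*23 + 25111) + 6532 = (1*23 + 25111) + 6532 = (23 + 25111) + 6532 = 25134 + 6532 = 31666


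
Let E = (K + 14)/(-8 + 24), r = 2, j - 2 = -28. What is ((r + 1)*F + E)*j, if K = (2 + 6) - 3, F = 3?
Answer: -2119/8 ≈ -264.88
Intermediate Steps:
j = -26 (j = 2 - 28 = -26)
K = 5 (K = 8 - 3 = 5)
E = 19/16 (E = (5 + 14)/(-8 + 24) = 19/16 ≈ 1.1875)
((r + 1)*F + E)*j = ((2 + 1)*3 + 19/16)*(-26) = (3*3 + 19/16)*(-26) = (9 + 19/16)*(-26) = (163/16)*(-26) = -2119/8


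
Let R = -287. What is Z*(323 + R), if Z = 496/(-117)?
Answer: -1984/13 ≈ -152.62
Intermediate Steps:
Z = -496/117 (Z = 496*(-1/117) = -496/117 ≈ -4.2393)
Z*(323 + R) = -496*(323 - 287)/117 = -496/117*36 = -1984/13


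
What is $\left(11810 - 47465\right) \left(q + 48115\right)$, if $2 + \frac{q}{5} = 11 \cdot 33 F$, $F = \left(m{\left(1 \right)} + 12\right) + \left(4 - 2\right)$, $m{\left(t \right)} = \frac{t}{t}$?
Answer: $-2685891150$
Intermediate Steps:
$m{\left(t \right)} = 1$
$F = 15$ ($F = \left(1 + 12\right) + \left(4 - 2\right) = 13 + 2 = 15$)
$q = 27215$ ($q = -10 + 5 \cdot 11 \cdot 33 \cdot 15 = -10 + 5 \cdot 363 \cdot 15 = -10 + 5 \cdot 5445 = -10 + 27225 = 27215$)
$\left(11810 - 47465\right) \left(q + 48115\right) = \left(11810 - 47465\right) \left(27215 + 48115\right) = \left(-35655\right) 75330 = -2685891150$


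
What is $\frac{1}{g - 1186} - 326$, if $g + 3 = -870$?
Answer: $- \frac{671235}{2059} \approx -326.0$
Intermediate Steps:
$g = -873$ ($g = -3 - 870 = -873$)
$\frac{1}{g - 1186} - 326 = \frac{1}{-873 - 1186} - 326 = \frac{1}{-2059} - 326 = - \frac{1}{2059} - 326 = - \frac{671235}{2059}$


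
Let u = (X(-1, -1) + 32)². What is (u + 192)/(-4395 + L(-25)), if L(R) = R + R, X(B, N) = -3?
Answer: -1033/4445 ≈ -0.23240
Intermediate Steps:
L(R) = 2*R
u = 841 (u = (-3 + 32)² = 29² = 841)
(u + 192)/(-4395 + L(-25)) = (841 + 192)/(-4395 + 2*(-25)) = 1033/(-4395 - 50) = 1033/(-4445) = 1033*(-1/4445) = -1033/4445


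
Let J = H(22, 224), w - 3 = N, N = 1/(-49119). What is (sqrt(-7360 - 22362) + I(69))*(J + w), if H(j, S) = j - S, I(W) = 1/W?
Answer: -9774682/3389211 - 9774682*I*sqrt(29722)/49119 ≈ -2.8841 - 34308.0*I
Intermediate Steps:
N = -1/49119 ≈ -2.0359e-5
w = 147356/49119 (w = 3 - 1/49119 = 147356/49119 ≈ 3.0000)
J = -202 (J = 22 - 1*224 = 22 - 224 = -202)
(sqrt(-7360 - 22362) + I(69))*(J + w) = (sqrt(-7360 - 22362) + 1/69)*(-202 + 147356/49119) = (sqrt(-29722) + 1/69)*(-9774682/49119) = (I*sqrt(29722) + 1/69)*(-9774682/49119) = (1/69 + I*sqrt(29722))*(-9774682/49119) = -9774682/3389211 - 9774682*I*sqrt(29722)/49119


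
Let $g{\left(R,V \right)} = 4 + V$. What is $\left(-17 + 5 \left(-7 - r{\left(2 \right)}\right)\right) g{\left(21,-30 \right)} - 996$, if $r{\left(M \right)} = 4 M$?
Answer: $1396$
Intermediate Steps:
$\left(-17 + 5 \left(-7 - r{\left(2 \right)}\right)\right) g{\left(21,-30 \right)} - 996 = \left(-17 + 5 \left(-7 - 4 \cdot 2\right)\right) \left(4 - 30\right) - 996 = \left(-17 + 5 \left(-7 - 8\right)\right) \left(-26\right) - 996 = \left(-17 + 5 \left(-15\right)\right) \left(-26\right) - 996 = \left(-17 - 75\right) \left(-26\right) - 996 = \left(-92\right) \left(-26\right) - 996 = 2392 - 996 = 1396$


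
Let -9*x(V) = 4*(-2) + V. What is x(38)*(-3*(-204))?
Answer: -2040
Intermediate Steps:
x(V) = 8/9 - V/9 (x(V) = -(4*(-2) + V)/9 = -(-8 + V)/9 = 8/9 - V/9)
x(38)*(-3*(-204)) = (8/9 - ⅑*38)*(-3*(-204)) = (8/9 - 38/9)*612 = -10/3*612 = -2040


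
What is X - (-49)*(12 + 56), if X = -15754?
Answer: -12422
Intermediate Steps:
X - (-49)*(12 + 56) = -15754 - (-49)*(12 + 56) = -15754 - (-49)*68 = -15754 - 1*(-3332) = -15754 + 3332 = -12422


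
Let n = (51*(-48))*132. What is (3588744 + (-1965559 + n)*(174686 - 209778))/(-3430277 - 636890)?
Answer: -80318473684/4067167 ≈ -19748.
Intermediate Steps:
n = -323136 (n = -2448*132 = -323136)
(3588744 + (-1965559 + n)*(174686 - 209778))/(-3430277 - 636890) = (3588744 + (-1965559 - 323136)*(174686 - 209778))/(-3430277 - 636890) = (3588744 - 2288695*(-35092))/(-4067167) = (3588744 + 80314884940)*(-1/4067167) = 80318473684*(-1/4067167) = -80318473684/4067167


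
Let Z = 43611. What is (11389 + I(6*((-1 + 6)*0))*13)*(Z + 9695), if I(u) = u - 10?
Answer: 600172254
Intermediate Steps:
I(u) = -10 + u
(11389 + I(6*((-1 + 6)*0))*13)*(Z + 9695) = (11389 + (-10 + 6*((-1 + 6)*0))*13)*(43611 + 9695) = (11389 + (-10 + 6*(5*0))*13)*53306 = (11389 + (-10 + 6*0)*13)*53306 = (11389 + (-10 + 0)*13)*53306 = (11389 - 10*13)*53306 = (11389 - 130)*53306 = 11259*53306 = 600172254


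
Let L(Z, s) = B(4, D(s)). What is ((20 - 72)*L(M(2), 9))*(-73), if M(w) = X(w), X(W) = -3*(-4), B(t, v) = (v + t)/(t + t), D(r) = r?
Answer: 12337/2 ≈ 6168.5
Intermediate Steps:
B(t, v) = (t + v)/(2*t) (B(t, v) = (t + v)/((2*t)) = (t + v)*(1/(2*t)) = (t + v)/(2*t))
X(W) = 12
M(w) = 12
L(Z, s) = ½ + s/8 (L(Z, s) = (½)*(4 + s)/4 = (½)*(¼)*(4 + s) = ½ + s/8)
((20 - 72)*L(M(2), 9))*(-73) = ((20 - 72)*(½ + (⅛)*9))*(-73) = -52*(½ + 9/8)*(-73) = -52*13/8*(-73) = -169/2*(-73) = 12337/2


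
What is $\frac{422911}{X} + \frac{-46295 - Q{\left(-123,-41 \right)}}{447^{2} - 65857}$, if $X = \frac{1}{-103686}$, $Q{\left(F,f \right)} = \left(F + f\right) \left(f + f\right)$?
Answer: $- \frac{5873788495226335}{133952} \approx -4.385 \cdot 10^{10}$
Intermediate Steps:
$Q{\left(F,f \right)} = 2 f \left(F + f\right)$ ($Q{\left(F,f \right)} = \left(F + f\right) 2 f = 2 f \left(F + f\right)$)
$X = - \frac{1}{103686} \approx -9.6445 \cdot 10^{-6}$
$\frac{422911}{X} + \frac{-46295 - Q{\left(-123,-41 \right)}}{447^{2} - 65857} = \frac{422911}{- \frac{1}{103686}} + \frac{-46295 - 2 \left(-41\right) \left(-123 - 41\right)}{447^{2} - 65857} = 422911 \left(-103686\right) + \frac{-46295 - 2 \left(-41\right) \left(-164\right)}{199809 - 65857} = -43849949946 + \frac{-46295 - 13448}{133952} = -43849949946 + \left(-46295 - 13448\right) \frac{1}{133952} = -43849949946 - \frac{59743}{133952} = - \frac{5873788495226335}{133952}$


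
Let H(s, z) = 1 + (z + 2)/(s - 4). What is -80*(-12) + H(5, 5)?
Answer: 968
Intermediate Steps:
H(s, z) = 1 + (2 + z)/(-4 + s)
-80*(-12) + H(5, 5) = -80*(-12) + (-2 + 5 + 5)/(-4 + 5) = 960 + 8/1 = 960 + 1*8 = 960 + 8 = 968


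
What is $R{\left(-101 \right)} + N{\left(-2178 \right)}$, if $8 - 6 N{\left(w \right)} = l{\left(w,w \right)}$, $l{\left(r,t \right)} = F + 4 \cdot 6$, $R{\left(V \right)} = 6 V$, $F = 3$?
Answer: $- \frac{3655}{6} \approx -609.17$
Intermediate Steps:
$l{\left(r,t \right)} = 27$ ($l{\left(r,t \right)} = 3 + 4 \cdot 6 = 3 + 24 = 27$)
$N{\left(w \right)} = - \frac{19}{6}$ ($N{\left(w \right)} = \frac{4}{3} - \frac{9}{2} = - \frac{19}{6}$)
$R{\left(-101 \right)} + N{\left(-2178 \right)} = 6 \left(-101\right) - \frac{19}{6} = -606 - \frac{19}{6} = - \frac{3655}{6}$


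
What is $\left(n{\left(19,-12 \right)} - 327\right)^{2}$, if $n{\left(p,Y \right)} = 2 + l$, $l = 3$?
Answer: $103684$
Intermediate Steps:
$n{\left(p,Y \right)} = 5$ ($n{\left(p,Y \right)} = 2 + 3 = 5$)
$\left(n{\left(19,-12 \right)} - 327\right)^{2} = \left(5 - 327\right)^{2} = \left(-322\right)^{2} = 103684$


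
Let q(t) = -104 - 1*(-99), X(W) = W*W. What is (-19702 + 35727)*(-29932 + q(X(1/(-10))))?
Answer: -479740425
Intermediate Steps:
X(W) = W²
q(t) = -5 (q(t) = -104 + 99 = -5)
(-19702 + 35727)*(-29932 + q(X(1/(-10)))) = (-19702 + 35727)*(-29932 - 5) = 16025*(-29937) = -479740425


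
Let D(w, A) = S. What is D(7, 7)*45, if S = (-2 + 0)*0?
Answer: 0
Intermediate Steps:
S = 0 (S = -2*0 = 0)
D(w, A) = 0
D(7, 7)*45 = 0*45 = 0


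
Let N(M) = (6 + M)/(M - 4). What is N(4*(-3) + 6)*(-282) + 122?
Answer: 122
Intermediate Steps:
N(M) = (6 + M)/(-4 + M)
N(4*(-3) + 6)*(-282) + 122 = ((6 + (4*(-3) + 6))/(-4 + (4*(-3) + 6)))*(-282) + 122 = ((6 + (-12 + 6))/(-4 + (-12 + 6)))*(-282) + 122 = ((6 - 6)/(-4 - 6))*(-282) + 122 = (0/(-10))*(-282) + 122 = -1/10*0*(-282) + 122 = 0*(-282) + 122 = 0 + 122 = 122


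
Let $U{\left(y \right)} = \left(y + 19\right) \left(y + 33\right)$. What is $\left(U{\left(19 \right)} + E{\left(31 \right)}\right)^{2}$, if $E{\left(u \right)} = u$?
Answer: $4028049$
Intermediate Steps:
$U{\left(y \right)} = \left(19 + y\right) \left(33 + y\right)$
$\left(U{\left(19 \right)} + E{\left(31 \right)}\right)^{2} = \left(\left(627 + 19^{2} + 52 \cdot 19\right) + 31\right)^{2} = \left(\left(627 + 361 + 988\right) + 31\right)^{2} = \left(1976 + 31\right)^{2} = 2007^{2} = 4028049$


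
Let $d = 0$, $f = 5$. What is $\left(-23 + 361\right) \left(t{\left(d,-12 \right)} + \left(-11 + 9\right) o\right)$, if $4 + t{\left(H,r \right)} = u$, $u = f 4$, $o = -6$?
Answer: $9464$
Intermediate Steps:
$u = 20$ ($u = 5 \cdot 4 = 20$)
$t{\left(H,r \right)} = 16$ ($t{\left(H,r \right)} = -4 + 20 = 16$)
$\left(-23 + 361\right) \left(t{\left(d,-12 \right)} + \left(-11 + 9\right) o\right) = \left(-23 + 361\right) \left(16 + \left(-11 + 9\right) \left(-6\right)\right) = 338 \left(16 - -12\right) = 338 \left(16 + 12\right) = 338 \cdot 28 = 9464$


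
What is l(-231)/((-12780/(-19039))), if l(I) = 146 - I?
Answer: 7177703/12780 ≈ 561.64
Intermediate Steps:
l(-231)/((-12780/(-19039))) = (146 - 1*(-231))/((-12780/(-19039))) = (146 + 231)/((-12780*(-1/19039))) = 377/(12780/19039) = 377*(19039/12780) = 7177703/12780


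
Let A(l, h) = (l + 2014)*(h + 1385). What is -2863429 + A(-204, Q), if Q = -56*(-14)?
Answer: 1062461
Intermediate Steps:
Q = 784
A(l, h) = (1385 + h)*(2014 + l) (A(l, h) = (2014 + l)*(1385 + h) = (1385 + h)*(2014 + l))
-2863429 + A(-204, Q) = -2863429 + (2789390 + 1385*(-204) + 2014*784 + 784*(-204)) = -2863429 + (2789390 - 282540 + 1578976 - 159936) = -2863429 + 3925890 = 1062461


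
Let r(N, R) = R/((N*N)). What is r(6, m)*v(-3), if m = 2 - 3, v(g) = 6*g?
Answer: ½ ≈ 0.50000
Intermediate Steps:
m = -1
r(N, R) = R/N² (r(N, R) = R/(N²) = R/N²)
r(6, m)*v(-3) = (-1/6²)*(6*(-3)) = -1*1/36*(-18) = -1/36*(-18) = ½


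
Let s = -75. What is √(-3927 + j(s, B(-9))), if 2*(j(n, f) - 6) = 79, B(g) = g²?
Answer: I*√15526/2 ≈ 62.302*I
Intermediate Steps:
j(n, f) = 91/2 (j(n, f) = 6 + (½)*79 = 6 + 79/2 = 91/2)
√(-3927 + j(s, B(-9))) = √(-3927 + 91/2) = √(-7763/2) = I*√15526/2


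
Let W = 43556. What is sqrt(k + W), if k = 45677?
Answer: sqrt(89233) ≈ 298.72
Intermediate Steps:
sqrt(k + W) = sqrt(45677 + 43556) = sqrt(89233)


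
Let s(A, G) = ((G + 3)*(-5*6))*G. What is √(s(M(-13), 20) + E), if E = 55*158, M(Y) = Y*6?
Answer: I*√5110 ≈ 71.484*I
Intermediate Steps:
M(Y) = 6*Y
s(A, G) = G*(-90 - 30*G) (s(A, G) = ((3 + G)*(-30))*G = (-90 - 30*G)*G = G*(-90 - 30*G))
E = 8690
√(s(M(-13), 20) + E) = √(-30*20*(3 + 20) + 8690) = √(-30*20*23 + 8690) = √(-13800 + 8690) = √(-5110) = I*√5110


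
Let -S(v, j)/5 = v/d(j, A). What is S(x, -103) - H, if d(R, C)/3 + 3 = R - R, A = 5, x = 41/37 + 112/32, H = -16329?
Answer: 10876819/666 ≈ 16332.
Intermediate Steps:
x = 341/74 (x = 41*(1/37) + 112*(1/32) = 41/37 + 7/2 = 341/74 ≈ 4.6081)
d(R, C) = -9 (d(R, C) = -9 + 3*(R - R) = -9 + 3*0 = -9 + 0 = -9)
S(v, j) = 5*v/9 (S(v, j) = -5*v/(-9) = -5*v*(-1)/9 = -(-5)*v/9 = 5*v/9)
S(x, -103) - H = (5/9)*(341/74) - 1*(-16329) = 1705/666 + 16329 = 10876819/666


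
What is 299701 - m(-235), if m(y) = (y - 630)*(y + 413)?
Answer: 453671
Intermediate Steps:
m(y) = (-630 + y)*(413 + y)
299701 - m(-235) = 299701 - (-260190 + (-235)**2 - 217*(-235)) = 299701 - (-260190 + 55225 + 50995) = 299701 - 1*(-153970) = 299701 + 153970 = 453671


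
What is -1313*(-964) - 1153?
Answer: 1264579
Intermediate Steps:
-1313*(-964) - 1153 = 1265732 - 1153 = 1264579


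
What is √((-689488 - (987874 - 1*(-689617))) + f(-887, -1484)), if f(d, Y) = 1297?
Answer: I*√2365682 ≈ 1538.1*I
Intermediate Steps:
√((-689488 - (987874 - 1*(-689617))) + f(-887, -1484)) = √((-689488 - (987874 - 1*(-689617))) + 1297) = √((-689488 - (987874 + 689617)) + 1297) = √((-689488 - 1*1677491) + 1297) = √((-689488 - 1677491) + 1297) = √(-2366979 + 1297) = √(-2365682) = I*√2365682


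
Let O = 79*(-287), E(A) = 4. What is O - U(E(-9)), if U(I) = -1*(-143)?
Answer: -22816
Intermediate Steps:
U(I) = 143
O = -22673
O - U(E(-9)) = -22673 - 1*143 = -22673 - 143 = -22816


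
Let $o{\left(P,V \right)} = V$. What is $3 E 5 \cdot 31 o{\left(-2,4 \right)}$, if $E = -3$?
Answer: $-5580$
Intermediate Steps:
$3 E 5 \cdot 31 o{\left(-2,4 \right)} = 3 \left(-3\right) 5 \cdot 31 \cdot 4 = \left(-9\right) 5 \cdot 31 \cdot 4 = \left(-45\right) 31 \cdot 4 = \left(-1395\right) 4 = -5580$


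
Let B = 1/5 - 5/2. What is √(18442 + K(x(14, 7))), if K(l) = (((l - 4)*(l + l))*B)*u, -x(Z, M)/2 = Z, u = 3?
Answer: √151930/5 ≈ 77.956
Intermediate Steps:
x(Z, M) = -2*Z
B = -23/10 (B = 1*(⅕) - 5*½ = ⅕ - 5/2 = -23/10 ≈ -2.3000)
K(l) = -69*l*(-4 + l)/5 (K(l) = (((l - 4)*(l + l))*(-23/10))*3 = (((-4 + l)*(2*l))*(-23/10))*3 = ((2*l*(-4 + l))*(-23/10))*3 = -23*l*(-4 + l)/5*3 = -69*l*(-4 + l)/5)
√(18442 + K(x(14, 7))) = √(18442 + 69*(-2*14)*(4 - (-2)*14)/5) = √(18442 + (69/5)*(-28)*(4 - 1*(-28))) = √(18442 + (69/5)*(-28)*(4 + 28)) = √(18442 + (69/5)*(-28)*32) = √(18442 - 61824/5) = √(30386/5) = √151930/5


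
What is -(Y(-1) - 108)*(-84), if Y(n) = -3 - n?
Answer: -9240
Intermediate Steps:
-(Y(-1) - 108)*(-84) = -((-3 - 1*(-1)) - 108)*(-84) = -((-3 + 1) - 108)*(-84) = -(-2 - 108)*(-84) = -(-110)*(-84) = -1*9240 = -9240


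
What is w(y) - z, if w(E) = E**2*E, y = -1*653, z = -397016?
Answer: -278048061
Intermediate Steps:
y = -653
w(E) = E**3
w(y) - z = (-653)**3 - 1*(-397016) = -278445077 + 397016 = -278048061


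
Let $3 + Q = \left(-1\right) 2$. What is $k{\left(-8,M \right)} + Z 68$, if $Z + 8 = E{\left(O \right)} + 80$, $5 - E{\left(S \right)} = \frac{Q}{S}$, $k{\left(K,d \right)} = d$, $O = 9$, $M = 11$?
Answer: $\frac{47563}{9} \approx 5284.8$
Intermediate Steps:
$Q = -5$ ($Q = -3 - 2 = -5$)
$E{\left(S \right)} = 5 + \frac{5}{S}$ ($E{\left(S \right)} = 5 - - \frac{5}{S} = 5 + \frac{5}{S}$)
$Z = \frac{698}{9}$ ($Z = -8 + \left(\left(5 + \frac{5}{9}\right) + 80\right) = -8 + \left(\frac{50}{9} + 80\right) = -8 + \frac{770}{9} = \frac{698}{9} \approx 77.556$)
$k{\left(-8,M \right)} + Z 68 = 11 + \frac{698}{9} \cdot 68 = 11 + \frac{47464}{9} = \frac{47563}{9}$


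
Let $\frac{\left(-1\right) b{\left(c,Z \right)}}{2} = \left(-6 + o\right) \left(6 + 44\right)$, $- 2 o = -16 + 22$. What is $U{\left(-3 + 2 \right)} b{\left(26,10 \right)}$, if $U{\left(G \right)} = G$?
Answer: $-900$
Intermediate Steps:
$o = -3$ ($o = - \frac{-16 + 22}{2} = \left(- \frac{1}{2}\right) 6 = -3$)
$b{\left(c,Z \right)} = 900$ ($b{\left(c,Z \right)} = - 2 \left(-6 - 3\right) \left(6 + 44\right) = - 2 \left(\left(-9\right) 50\right) = \left(-2\right) \left(-450\right) = 900$)
$U{\left(-3 + 2 \right)} b{\left(26,10 \right)} = \left(-3 + 2\right) 900 = \left(-1\right) 900 = -900$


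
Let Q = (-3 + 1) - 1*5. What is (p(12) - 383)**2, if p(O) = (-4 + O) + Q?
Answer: 145924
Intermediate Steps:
Q = -7 (Q = -2 - 5 = -7)
p(O) = -11 + O (p(O) = (-4 + O) - 7 = -11 + O)
(p(12) - 383)**2 = ((-11 + 12) - 383)**2 = (1 - 383)**2 = (-382)**2 = 145924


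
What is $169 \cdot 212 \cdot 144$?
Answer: $5159232$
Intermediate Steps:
$169 \cdot 212 \cdot 144 = 35828 \cdot 144 = 5159232$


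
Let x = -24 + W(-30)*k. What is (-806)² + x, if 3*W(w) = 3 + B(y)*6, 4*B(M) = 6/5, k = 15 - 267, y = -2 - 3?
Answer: 3246044/5 ≈ 6.4921e+5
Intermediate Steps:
y = -5
k = -252
B(M) = 3/10 (B(M) = (6/5)/4 = (6*(⅕))/4 = (¼)*(6/5) = 3/10)
W(w) = 8/5 (W(w) = (3 + (3/10)*6)/3 = (3 + 9/5)/3 = (⅓)*(24/5) = 8/5)
x = -2136/5 (x = -24 + (8/5)*(-252) = -24 - 2016/5 = -2136/5 ≈ -427.20)
(-806)² + x = (-806)² - 2136/5 = 649636 - 2136/5 = 3246044/5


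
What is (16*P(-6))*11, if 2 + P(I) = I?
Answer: -1408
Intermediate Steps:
P(I) = -2 + I
(16*P(-6))*11 = (16*(-2 - 6))*11 = (16*(-8))*11 = -128*11 = -1408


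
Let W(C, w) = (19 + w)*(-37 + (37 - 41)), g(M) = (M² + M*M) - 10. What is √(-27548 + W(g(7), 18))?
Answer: I*√29065 ≈ 170.48*I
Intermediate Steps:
g(M) = -10 + 2*M² (g(M) = (M² + M²) - 10 = 2*M² - 10 = -10 + 2*M²)
W(C, w) = -779 - 41*w (W(C, w) = (19 + w)*(-37 - 4) = (19 + w)*(-41) = -779 - 41*w)
√(-27548 + W(g(7), 18)) = √(-27548 + (-779 - 41*18)) = √(-27548 + (-779 - 738)) = √(-27548 - 1517) = √(-29065) = I*√29065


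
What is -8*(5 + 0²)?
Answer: -40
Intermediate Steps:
-8*(5 + 0²) = -8*(5 + 0) = -8*5 = -40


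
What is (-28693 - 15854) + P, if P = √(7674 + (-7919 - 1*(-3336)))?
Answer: -44547 + √3091 ≈ -44491.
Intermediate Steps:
P = √3091 (P = √(7674 + (-7919 + 3336)) = √(7674 - 4583) = √3091 ≈ 55.597)
(-28693 - 15854) + P = (-28693 - 15854) + √3091 = -44547 + √3091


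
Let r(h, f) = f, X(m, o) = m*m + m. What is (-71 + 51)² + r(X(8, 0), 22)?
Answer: 422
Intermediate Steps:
X(m, o) = m + m² (X(m, o) = m² + m = m + m²)
(-71 + 51)² + r(X(8, 0), 22) = (-71 + 51)² + 22 = (-20)² + 22 = 400 + 22 = 422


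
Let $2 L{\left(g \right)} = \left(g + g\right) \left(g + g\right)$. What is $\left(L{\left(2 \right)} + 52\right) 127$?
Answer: $7620$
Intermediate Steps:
$L{\left(g \right)} = 2 g^{2}$ ($L{\left(g \right)} = \frac{\left(g + g\right) \left(g + g\right)}{2} = \frac{2 g 2 g}{2} = \frac{4 g^{2}}{2} = 2 g^{2}$)
$\left(L{\left(2 \right)} + 52\right) 127 = \left(2 \cdot 2^{2} + 52\right) 127 = \left(2 \cdot 4 + 52\right) 127 = \left(8 + 52\right) 127 = 60 \cdot 127 = 7620$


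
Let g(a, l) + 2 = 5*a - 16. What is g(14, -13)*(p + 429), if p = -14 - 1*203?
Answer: 11024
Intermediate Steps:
p = -217 (p = -14 - 203 = -217)
g(a, l) = -18 + 5*a (g(a, l) = -2 + (5*a - 16) = -2 + (-16 + 5*a) = -18 + 5*a)
g(14, -13)*(p + 429) = (-18 + 5*14)*(-217 + 429) = (-18 + 70)*212 = 52*212 = 11024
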